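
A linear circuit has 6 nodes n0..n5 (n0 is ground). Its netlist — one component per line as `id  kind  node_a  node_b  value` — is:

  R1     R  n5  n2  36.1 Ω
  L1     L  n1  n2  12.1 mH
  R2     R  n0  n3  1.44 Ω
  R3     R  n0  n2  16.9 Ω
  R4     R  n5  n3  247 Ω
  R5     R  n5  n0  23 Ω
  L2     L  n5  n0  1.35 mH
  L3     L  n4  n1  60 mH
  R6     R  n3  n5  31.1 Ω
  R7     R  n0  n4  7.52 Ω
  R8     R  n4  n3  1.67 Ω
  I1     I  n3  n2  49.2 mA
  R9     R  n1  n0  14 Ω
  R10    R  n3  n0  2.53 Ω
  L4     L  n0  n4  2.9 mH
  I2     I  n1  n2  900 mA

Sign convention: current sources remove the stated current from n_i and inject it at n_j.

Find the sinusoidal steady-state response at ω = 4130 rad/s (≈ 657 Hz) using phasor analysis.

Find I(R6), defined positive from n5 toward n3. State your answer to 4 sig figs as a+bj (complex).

Element admittances at ω=4130 rad/s:
  Y(R1) = 0.02770+0.000j S between n5,n2
  Y(L1) = 0.000-0.02001j S between n1,n2
  Y(R2) = 0.6944+0.000j S between n0,n3
  Y(R3) = 0.05917+0.000j S between n0,n2
  Y(R4) = 0.004049+0.000j S between n5,n3
  Y(R5) = 0.04348+0.000j S between n5,n0
  Y(L2) = 0.000-0.1794j S between n5,n0
  Y(L3) = 0.000-0.004036j S between n4,n1
  Y(R6) = 0.03215+0.000j S between n3,n5
  Y(R7) = 0.1330+0.000j S between n0,n4
  Y(R8) = 0.5988+0.000j S between n4,n3
  I1: injects 0.0492 A into n2 (from n3)
  Y(R9) = 0.07143+0.000j S between n1,n0
  Y(R10) = 0.3953+0.000j S between n3,n0
  Y(L4) = 0.000-0.08349j S between n0,n4
  I2: injects 0.9 A into n2 (from n1)
Assemble and solve the 5×5 MNA system:
  V(n1)=-9.436-5.583j  V(n2)=8.606+4.566j  V(n3)=-0.05837+0.05776j  V(n4)=-0.08915+0.08864j  V(n5)=0.05289+1.286j

0.003577+0.03948j A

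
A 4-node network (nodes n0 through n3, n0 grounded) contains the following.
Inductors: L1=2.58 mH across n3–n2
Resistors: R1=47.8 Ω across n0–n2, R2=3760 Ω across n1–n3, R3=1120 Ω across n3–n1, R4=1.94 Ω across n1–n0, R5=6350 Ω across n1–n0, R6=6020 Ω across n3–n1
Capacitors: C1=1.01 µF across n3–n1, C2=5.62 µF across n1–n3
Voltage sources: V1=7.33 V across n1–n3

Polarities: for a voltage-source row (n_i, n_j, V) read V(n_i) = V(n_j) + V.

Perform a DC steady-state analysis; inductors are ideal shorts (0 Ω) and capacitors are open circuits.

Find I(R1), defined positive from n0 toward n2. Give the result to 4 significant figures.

MNA unknowns: 3 node voltages V₁..V_3 plus 2 source currents (L1, V1)
L1: row V3−V2=0, i_L1 at 3,2
R1: Y=0.02092 on G[0,2]
R2: Y=0.0002660 on G[1,3]
R3: Y=0.0008929 on G[3,1]
R4: Y=0.5155 on G[1,0]
C1: Y=0.000 on G[3,1]
R5: Y=0.0001575 on G[1,0]
C2: Y=0.000 on G[1,3]
R6: Y=0.0001661 on G[3,1]
V1: row V1−V3=7.33, i_V1 at 1,3
solve → V1=0.2858, V2=-7.044, V3=-7.044
aux → i_L1=-0.1474, i_V1=-0.1571

0.1474 A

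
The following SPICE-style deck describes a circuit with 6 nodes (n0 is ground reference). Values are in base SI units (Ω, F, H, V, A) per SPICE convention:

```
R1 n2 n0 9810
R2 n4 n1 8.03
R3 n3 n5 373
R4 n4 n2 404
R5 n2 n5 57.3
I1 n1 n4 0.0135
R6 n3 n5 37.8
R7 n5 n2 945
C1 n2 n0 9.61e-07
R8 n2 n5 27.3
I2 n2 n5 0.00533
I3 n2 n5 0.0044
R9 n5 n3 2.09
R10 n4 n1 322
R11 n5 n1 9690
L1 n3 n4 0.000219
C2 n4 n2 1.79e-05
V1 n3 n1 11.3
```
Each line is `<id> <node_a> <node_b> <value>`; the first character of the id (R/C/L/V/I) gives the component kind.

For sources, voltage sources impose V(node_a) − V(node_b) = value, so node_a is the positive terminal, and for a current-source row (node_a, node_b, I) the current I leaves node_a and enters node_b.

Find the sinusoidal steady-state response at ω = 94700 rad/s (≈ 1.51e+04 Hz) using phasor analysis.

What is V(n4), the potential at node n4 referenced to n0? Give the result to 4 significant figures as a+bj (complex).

-0.06532+0.2152j V

Apply KCL at each of the 5 non-ground nodes and solve the resulting linear system.
Node n1: branches {R2, I1, R10, R11, V1} → V_1 = -3.785+2.215j
Node n2: branches {R1, R4, R5, R7, C1, R8, I2, I3, C2} → V_2 = 0.000+0.000j
Node n3: branches {R3, R6, R9, L1, V1} → V_3 = 7.515+2.215j
Node n4: branches {R2, R4, I1, R10, L1, C2} → V_4 = -0.06532+0.2152j
Node n5: branches {R3, R5, R6, R7, R8, I2, I3, R9, R11} → V_5 = 6.794+1.998j
Source currents: i(V1)=-0.4624+0.2553j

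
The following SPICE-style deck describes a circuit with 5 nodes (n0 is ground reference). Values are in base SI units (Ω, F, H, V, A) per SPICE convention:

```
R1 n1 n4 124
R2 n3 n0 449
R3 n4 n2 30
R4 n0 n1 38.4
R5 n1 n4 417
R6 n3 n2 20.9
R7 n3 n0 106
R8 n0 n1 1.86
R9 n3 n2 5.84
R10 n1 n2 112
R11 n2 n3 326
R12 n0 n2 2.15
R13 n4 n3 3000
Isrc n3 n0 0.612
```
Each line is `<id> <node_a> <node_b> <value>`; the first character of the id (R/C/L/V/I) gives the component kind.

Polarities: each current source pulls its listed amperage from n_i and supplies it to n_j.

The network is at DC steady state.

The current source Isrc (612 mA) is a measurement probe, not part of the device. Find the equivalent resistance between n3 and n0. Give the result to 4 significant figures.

Element admittances at DC:
  Y(R1) = 0.008065 S between n1,n4
  Y(R2) = 0.002227 S between n3,n0
  Y(R3) = 0.03333 S between n4,n2
  Y(R4) = 0.02604 S between n0,n1
  Y(R5) = 0.002398 S between n1,n4
  Y(R6) = 0.04785 S between n3,n2
  Y(R7) = 0.009434 S between n3,n0
  Y(R8) = 0.5376 S between n0,n1
  Y(R9) = 0.1712 S between n3,n2
  Y(R10) = 0.008929 S between n1,n2
  Y(R11) = 0.003067 S between n2,n3
  Y(R12) = 0.4651 S between n0,n2
  Y(R13) = 0.0003333 S between n4,n3
  Isrc: injects 0.612 A into n0 (from n3)
Assemble and solve the 4×4 MNA system:
  V(n1)=-0.03472  V(n2)=-1.180  V(n3)=-3.735  V(n4)=-0.9278

R_eq = 6.103 Ω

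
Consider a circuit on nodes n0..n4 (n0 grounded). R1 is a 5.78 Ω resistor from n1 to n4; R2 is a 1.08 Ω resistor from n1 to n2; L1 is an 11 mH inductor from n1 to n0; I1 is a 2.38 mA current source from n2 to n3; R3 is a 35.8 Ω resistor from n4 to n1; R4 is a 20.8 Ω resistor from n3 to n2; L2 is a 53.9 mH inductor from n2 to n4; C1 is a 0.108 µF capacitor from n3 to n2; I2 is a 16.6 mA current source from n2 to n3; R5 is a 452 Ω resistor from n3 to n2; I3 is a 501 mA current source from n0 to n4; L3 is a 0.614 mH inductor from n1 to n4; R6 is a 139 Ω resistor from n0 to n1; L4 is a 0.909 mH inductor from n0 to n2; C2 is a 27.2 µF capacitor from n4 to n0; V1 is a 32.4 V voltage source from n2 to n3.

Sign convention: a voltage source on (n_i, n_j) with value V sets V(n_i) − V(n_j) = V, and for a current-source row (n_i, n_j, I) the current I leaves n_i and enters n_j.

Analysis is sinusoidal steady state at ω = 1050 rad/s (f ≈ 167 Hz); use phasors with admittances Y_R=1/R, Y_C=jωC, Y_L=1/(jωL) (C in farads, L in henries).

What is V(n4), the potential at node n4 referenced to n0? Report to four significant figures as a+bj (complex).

0.5332+0.8204j V

MNA unknowns: 4 node voltages V₁..V_4 plus 1 source current (V1)
R1: Y=0.1730+0.000j on G[1,4]
R2: Y=0.9259+0.000j on G[1,2]
L1: Y=0.000-0.08658j on G[1,0]
I1: z[2]−=0.00238, z[3]+=0.00238
R3: Y=0.02793+0.000j on G[4,1]
R4: Y=0.04808+0.000j on G[3,2]
L2: Y=0.000-0.01767j on G[2,4]
C1: Y=0.000+0.0001134j on G[3,2]
I2: z[2]−=0.0166, z[3]+=0.0166
R5: Y=0.002212+0.000j on G[3,2]
I3: z[0]−=0.501, z[4]+=0.501
L3: Y=0.000-1.551j on G[1,4]
R6: Y=0.007194+0.000j on G[0,1]
L4: Y=0.000-1.048j on G[0,2]
C2: Y=0.000+0.02856j on G[4,0]
V1: row V2−V3=32.4, i_V1 at 2,3
solve → V1=0.4873+0.4924j, V2=-0.02235+0.4565j, V3=-32.42+0.4565j, V4=0.5332+0.8204j
aux → i_V1=-1.648-0.003674j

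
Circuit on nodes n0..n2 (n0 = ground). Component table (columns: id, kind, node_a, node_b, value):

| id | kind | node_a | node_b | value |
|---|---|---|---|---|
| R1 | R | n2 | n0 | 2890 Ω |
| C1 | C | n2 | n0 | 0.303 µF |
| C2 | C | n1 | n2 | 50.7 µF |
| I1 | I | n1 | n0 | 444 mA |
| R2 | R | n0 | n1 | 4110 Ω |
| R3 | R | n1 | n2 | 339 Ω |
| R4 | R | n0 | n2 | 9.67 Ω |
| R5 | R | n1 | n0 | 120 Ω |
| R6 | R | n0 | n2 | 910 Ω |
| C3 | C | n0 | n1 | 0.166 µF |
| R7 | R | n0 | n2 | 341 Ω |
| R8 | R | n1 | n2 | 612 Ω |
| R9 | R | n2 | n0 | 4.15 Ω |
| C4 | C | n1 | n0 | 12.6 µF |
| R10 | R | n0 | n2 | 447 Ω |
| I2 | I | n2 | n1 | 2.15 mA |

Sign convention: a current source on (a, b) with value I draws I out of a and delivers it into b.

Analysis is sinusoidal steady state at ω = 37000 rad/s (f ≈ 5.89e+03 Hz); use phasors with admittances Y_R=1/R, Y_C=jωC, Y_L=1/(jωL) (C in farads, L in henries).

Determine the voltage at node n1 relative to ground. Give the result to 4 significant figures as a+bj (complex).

Element admittances at ω=37000 rad/s:
  Y(R1) = 0.0003460+0.000j S between n2,n0
  Y(C1) = 0.000+0.01121j S between n2,n0
  Y(C2) = 0.000+1.876j S between n1,n2
  I1: injects 0.444 A into n0 (from n1)
  Y(R2) = 0.0002433+0.000j S between n0,n1
  Y(R3) = 0.002950+0.000j S between n1,n2
  Y(R4) = 0.1034+0.000j S between n0,n2
  Y(R5) = 0.008333+0.000j S between n1,n0
  Y(R6) = 0.001099+0.000j S between n0,n2
  Y(C3) = 0.000+0.006142j S between n0,n1
  Y(R7) = 0.002933+0.000j S between n0,n2
  Y(R8) = 0.001634+0.000j S between n1,n2
  Y(R9) = 0.2410+0.000j S between n2,n0
  Y(C4) = 0.000+0.4662j S between n1,n0
  Y(R10) = 0.002237+0.000j S between n0,n2
  I2: injects 0.00215 A into n1 (from n2)
Assemble and solve the 2×2 MNA system:
  V(n1)=-0.3673+0.5821j  V(n2)=-0.4569+0.4946j

-0.3673+0.5821j V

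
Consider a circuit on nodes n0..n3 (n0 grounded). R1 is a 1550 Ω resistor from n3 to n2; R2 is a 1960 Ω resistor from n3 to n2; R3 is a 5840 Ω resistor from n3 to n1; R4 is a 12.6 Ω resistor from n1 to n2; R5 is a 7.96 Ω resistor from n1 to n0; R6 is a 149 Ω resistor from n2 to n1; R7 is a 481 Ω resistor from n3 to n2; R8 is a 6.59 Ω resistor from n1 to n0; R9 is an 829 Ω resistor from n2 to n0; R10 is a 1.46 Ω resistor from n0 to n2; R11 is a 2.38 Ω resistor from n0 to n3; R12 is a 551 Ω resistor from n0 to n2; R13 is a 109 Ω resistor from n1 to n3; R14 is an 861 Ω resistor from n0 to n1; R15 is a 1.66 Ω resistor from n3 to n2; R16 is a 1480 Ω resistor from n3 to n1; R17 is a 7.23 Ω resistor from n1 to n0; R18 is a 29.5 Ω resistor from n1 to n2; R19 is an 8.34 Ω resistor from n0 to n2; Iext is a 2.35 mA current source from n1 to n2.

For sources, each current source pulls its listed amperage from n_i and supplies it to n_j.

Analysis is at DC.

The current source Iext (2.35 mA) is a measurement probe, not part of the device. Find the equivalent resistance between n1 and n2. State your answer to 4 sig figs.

Apply KCL at each of the 3 non-ground nodes and solve the resulting linear system.
Node n1: branches {R3, R4, R5, R6, R8, R13, R14, R16, R17, R18, Iext} → V_1 = -0.003936
Node n2: branches {R1, R2, R4, R6, R7, R9, R10, R12, R15, R18, R19, Iext} → V_2 = 0.001573
Node n3: branches {R1, R2, R3, R7, R11, R13, R15, R16} → V_3 = 0.0008814

R_eq = 2.344 Ω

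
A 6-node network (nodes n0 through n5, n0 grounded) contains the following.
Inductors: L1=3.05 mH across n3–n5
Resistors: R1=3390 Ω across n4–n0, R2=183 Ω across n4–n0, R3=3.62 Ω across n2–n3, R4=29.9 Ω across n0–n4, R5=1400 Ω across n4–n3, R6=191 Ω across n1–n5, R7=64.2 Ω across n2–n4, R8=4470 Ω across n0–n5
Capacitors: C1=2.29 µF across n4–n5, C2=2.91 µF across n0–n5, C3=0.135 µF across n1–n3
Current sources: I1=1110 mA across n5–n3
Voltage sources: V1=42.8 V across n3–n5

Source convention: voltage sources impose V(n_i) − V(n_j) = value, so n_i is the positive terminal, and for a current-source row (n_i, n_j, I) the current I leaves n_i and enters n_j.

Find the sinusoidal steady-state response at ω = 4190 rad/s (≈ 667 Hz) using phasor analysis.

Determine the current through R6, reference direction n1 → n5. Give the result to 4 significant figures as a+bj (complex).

0.002585+0.02393j A

Element admittances at ω=4190 rad/s:
  Y(L1) = 0.000-0.07825j S between n3,n5
  Y(R1) = 0.0002950+0.000j S between n4,n0
  Y(R2) = 0.005464+0.000j S between n4,n0
  Y(C1) = 0.000+0.009595j S between n4,n5
  Y(C2) = 0.000+0.01219j S between n0,n5
  Y(C3) = 0.000+0.0005657j S between n1,n3
  Y(R3) = 0.2762+0.000j S between n2,n3
  Y(R4) = 0.03344+0.000j S between n0,n4
  Y(R5) = 0.0007143+0.000j S between n4,n3
  Y(R6) = 0.005236+0.000j S between n1,n5
  I1: injects 1.11 A into n3 (from n5)
  Y(R7) = 0.01558+0.000j S between n2,n4
  Y(R8) = 0.0002237+0.000j S between n0,n5
  V1: constraint V(n3)−V(n5) = 42.8
Assemble and solve the 6×6 MNA system:
  V(n1)=-9.189+24.75j  V(n2)=31.69+19.26j  V(n3)=33.12+20.18j  V(n4)=6.332+2.896j  V(n5)=-9.683+20.18j
  i(V1)=0.6933+3.058j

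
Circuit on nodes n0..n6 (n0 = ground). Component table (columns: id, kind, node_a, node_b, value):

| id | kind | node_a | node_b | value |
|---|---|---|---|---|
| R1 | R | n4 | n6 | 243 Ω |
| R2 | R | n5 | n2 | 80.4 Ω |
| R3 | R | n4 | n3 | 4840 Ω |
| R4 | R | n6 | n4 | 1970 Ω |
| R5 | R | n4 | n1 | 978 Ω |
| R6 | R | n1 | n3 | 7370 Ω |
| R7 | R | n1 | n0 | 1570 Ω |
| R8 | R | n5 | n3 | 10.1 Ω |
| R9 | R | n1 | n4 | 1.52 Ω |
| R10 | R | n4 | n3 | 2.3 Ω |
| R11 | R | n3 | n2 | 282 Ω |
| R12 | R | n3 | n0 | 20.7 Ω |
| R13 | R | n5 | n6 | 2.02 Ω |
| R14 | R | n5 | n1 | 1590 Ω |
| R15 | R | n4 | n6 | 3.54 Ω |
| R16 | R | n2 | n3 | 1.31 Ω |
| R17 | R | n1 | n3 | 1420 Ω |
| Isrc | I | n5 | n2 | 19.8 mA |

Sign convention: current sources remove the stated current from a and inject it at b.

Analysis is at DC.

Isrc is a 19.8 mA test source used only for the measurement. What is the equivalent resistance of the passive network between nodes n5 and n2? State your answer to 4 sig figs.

R_eq = 5.320 Ω

Apply KCL at each of the 6 non-ground nodes and solve the resulting linear system.
Node n1: branches {R5, R6, R7, R9, R14, R17} → V_1 = -0.02363
Node n2: branches {R2, R11, R16, Isrc} → V_2 = 0.02442
Node n3: branches {R3, R6, R8, R10, R11, R12, R16, R17} → V_3 = 0.0003115
Node n4: branches {R1, R3, R4, R5, R9, R10, R15} → V_4 = -0.02362
Node n5: branches {R2, R8, R13, R14, Isrc} → V_5 = -0.08092
Node n6: branches {R1, R4, R13, R15} → V_6 = -0.05989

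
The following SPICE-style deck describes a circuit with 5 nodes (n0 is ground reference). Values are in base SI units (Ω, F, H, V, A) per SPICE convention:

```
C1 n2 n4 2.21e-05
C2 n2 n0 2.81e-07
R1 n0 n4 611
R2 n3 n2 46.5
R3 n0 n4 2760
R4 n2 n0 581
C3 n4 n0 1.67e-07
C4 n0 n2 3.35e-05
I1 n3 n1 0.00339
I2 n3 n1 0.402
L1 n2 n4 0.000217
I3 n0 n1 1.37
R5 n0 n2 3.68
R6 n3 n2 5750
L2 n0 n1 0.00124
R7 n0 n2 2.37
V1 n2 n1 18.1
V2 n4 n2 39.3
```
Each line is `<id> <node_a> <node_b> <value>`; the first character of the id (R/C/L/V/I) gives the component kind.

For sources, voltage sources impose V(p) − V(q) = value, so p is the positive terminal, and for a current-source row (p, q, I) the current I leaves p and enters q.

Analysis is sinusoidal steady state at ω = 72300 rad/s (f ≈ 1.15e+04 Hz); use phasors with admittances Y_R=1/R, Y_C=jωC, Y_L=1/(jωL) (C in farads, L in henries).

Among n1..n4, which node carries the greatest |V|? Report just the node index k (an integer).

Apply KCL at each of the 4 non-ground nodes and solve the resulting linear system.
Node n1: branches {I1, I2, I3, L2, V1} → V_1 = -18.22-0.5618j
Node n2: branches {C1, C2, R2, R4, C4, L1, R5, R6, R7, V1, V2} → V_2 = -0.1165-0.5618j
Node n3: branches {R2, I1, I2, R6} → V_3 = -18.82-0.5618j
Node n4: branches {C1, R1, R3, C3, L1, V2} → V_4 = 39.18-0.5618j
Source currents: i(V1)=-1.782+0.2032j, i(V2)=-0.08511-60.76j

4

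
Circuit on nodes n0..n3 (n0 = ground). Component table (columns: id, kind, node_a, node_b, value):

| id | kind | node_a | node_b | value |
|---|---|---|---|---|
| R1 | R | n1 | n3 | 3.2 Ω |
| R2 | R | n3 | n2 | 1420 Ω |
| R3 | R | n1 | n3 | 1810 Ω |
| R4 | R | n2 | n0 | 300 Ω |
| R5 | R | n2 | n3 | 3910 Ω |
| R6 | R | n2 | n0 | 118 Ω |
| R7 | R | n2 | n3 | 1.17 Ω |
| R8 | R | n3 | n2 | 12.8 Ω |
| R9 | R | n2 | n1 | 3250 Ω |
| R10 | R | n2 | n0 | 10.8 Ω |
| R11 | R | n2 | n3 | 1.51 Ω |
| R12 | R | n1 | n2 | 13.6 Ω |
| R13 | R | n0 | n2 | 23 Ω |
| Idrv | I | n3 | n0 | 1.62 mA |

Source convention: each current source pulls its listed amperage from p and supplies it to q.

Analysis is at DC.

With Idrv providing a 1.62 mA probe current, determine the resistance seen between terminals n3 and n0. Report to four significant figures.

Apply KCL at each of the 3 non-ground nodes and solve the resulting linear system.
Node n1: branches {R1, R3, R9, R12} → V_1 = -0.01175
Node n2: branches {R2, R4, R5, R6, R7, R8, R9, R10, R11, R12, R13} → V_2 = -0.01095
Node n3: branches {R1, R2, R3, R5, R7, R8, R11, Idrv} → V_3 = -0.01193

R_eq = 7.366 Ω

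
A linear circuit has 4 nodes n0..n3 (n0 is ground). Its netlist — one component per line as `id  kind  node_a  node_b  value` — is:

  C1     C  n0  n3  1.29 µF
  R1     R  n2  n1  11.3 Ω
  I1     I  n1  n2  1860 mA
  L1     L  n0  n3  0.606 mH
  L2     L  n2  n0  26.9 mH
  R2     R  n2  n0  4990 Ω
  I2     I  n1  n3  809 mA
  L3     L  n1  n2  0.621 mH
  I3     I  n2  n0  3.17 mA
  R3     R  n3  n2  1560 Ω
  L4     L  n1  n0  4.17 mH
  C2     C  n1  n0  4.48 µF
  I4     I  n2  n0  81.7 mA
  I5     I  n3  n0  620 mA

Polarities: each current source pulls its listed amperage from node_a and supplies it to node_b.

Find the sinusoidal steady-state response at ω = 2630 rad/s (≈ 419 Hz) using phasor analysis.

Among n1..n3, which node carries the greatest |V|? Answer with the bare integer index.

1

Element admittances at ω=2630 rad/s:
  Y(C1) = 0.000+0.003393j S between n0,n3
  Y(R1) = 0.08850+0.000j S between n2,n1
  I1: injects 1.86 A into n2 (from n1)
  Y(L1) = 0.000-0.6274j S between n0,n3
  Y(L2) = 0.000-0.01413j S between n2,n0
  Y(R2) = 0.0002004+0.000j S between n2,n0
  I2: injects 0.809 A into n3 (from n1)
  Y(L3) = 0.000-0.6123j S between n1,n2
  I3: injects 0.00317 A into n0 (from n2)
  Y(R3) = 0.0006410+0.000j S between n3,n2
  Y(L4) = 0.000-0.09118j S between n1,n0
  Y(C2) = 0.000+0.01178j S between n1,n0
  I4: injects 0.0817 A into n0 (from n2)
  I5: injects 0.62 A into n0 (from n3)
Assemble and solve the 3×3 MNA system:
  V(n1)=-0.1282-10.01j  V(n2)=0.2889-7.012j  V(n3)=0.007514+0.3032j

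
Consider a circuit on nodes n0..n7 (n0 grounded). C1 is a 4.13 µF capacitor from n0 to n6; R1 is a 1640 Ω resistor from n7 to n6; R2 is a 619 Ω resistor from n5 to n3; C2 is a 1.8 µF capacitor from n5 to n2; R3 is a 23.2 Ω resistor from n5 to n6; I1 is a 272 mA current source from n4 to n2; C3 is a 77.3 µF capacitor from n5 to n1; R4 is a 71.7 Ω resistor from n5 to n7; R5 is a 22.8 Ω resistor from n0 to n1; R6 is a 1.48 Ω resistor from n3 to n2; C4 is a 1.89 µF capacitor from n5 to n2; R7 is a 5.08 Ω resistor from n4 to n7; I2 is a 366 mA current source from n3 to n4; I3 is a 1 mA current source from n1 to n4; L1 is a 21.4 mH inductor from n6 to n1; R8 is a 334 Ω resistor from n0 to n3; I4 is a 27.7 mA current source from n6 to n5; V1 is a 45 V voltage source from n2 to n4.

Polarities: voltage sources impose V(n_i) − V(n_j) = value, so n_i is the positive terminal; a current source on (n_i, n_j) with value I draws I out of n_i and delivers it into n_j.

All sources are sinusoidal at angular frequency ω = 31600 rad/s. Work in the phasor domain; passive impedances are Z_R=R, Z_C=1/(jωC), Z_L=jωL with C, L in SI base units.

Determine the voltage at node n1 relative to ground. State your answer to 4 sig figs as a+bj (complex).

MNA unknowns: 7 node voltages V₁..V_7 plus 1 source current (V1)
C1: Y=0.000+0.1305j on G[0,6]
R1: Y=0.0006098+0.000j on G[7,6]
R2: Y=0.001616+0.000j on G[5,3]
C2: Y=0.000+0.05688j on G[5,2]
R3: Y=0.04310+0.000j on G[5,6]
I1: z[4]−=0.272, z[2]+=0.272
C3: Y=0.000+2.443j on G[5,1]
R4: Y=0.01395+0.000j on G[5,7]
R5: Y=0.04386+0.000j on G[0,1]
R6: Y=0.6757+0.000j on G[3,2]
C4: Y=0.000+0.05972j on G[5,2]
R7: Y=0.1969+0.000j on G[4,7]
I2: z[3]−=0.366, z[4]+=0.366
I3: z[1]−=0.001, z[4]+=0.001
L1: Y=0.000-0.001479j on G[6,1]
R8: Y=0.002994+0.000j on G[0,3]
I4: z[6]−=0.0277, z[5]+=0.0277
V1: row V2−V4=45, i_V1 at 2,4
solve → V1=0.5721+0.3170j, V2=1.365-4.814j, V3=0.8196-4.781j, V4=-43.63-4.814j, V5=0.5774+0.3062j, V6=0.003157+0.2111j, V7=-40.59-4.462j
aux → i_V1=-0.6939-0.06935j

0.5721+0.3170j V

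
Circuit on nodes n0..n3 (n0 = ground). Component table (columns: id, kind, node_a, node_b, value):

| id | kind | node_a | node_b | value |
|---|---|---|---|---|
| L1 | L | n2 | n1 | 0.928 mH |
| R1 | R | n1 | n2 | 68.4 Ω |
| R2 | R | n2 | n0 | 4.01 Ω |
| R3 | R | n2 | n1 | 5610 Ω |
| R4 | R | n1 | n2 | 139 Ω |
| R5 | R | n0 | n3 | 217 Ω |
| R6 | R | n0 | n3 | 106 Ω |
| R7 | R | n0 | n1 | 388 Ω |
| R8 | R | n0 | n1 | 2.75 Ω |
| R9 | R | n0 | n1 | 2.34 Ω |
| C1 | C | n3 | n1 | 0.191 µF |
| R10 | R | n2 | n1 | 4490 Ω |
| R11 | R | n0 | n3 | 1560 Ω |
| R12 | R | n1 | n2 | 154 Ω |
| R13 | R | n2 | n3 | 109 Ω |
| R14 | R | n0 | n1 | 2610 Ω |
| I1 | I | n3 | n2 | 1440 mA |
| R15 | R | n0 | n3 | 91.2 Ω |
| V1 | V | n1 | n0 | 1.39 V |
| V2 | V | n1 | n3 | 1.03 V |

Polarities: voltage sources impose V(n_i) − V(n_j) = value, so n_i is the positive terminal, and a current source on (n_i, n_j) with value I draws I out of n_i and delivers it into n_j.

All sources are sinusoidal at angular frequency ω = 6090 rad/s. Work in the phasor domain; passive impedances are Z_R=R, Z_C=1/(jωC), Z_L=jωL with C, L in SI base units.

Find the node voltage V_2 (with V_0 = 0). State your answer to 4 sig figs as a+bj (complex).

Element admittances at ω=6090 rad/s:
  Y(L1) = 0.000-0.1769j S between n2,n1
  Y(R1) = 0.01462+0.000j S between n1,n2
  Y(R2) = 0.2494+0.000j S between n2,n0
  Y(R3) = 0.0001783+0.000j S between n2,n1
  Y(R4) = 0.007194+0.000j S between n1,n2
  Y(R5) = 0.004608+0.000j S between n0,n3
  Y(R6) = 0.009434+0.000j S between n0,n3
  Y(R7) = 0.002577+0.000j S between n0,n1
  Y(R8) = 0.3636+0.000j S between n0,n1
  Y(R9) = 0.4274+0.000j S between n0,n1
  Y(C1) = 0.000+0.001163j S between n3,n1
  Y(R10) = 0.0002227+0.000j S between n2,n1
  Y(R11) = 0.0006410+0.000j S between n0,n3
  Y(R12) = 0.006494+0.000j S between n1,n2
  Y(R13) = 0.009174+0.000j S between n2,n3
  Y(R14) = 0.0003831+0.000j S between n0,n1
  I1: injects 1.44 A into n2 (from n3)
  Y(R15) = 0.01096+0.000j S between n0,n3
  V1: constraint V(n1)−V(n0) = 1.39
  V2: constraint V(n1)−V(n3) = 1.03
Assemble and solve the 5×5 MNA system:
  V(n1)=1.390+0.000j  V(n2)=4.125+1.685j  V(n3)=0.3600+0.000j
  i(V1)=-2.142-0.4202j  i(V2)=1.415-0.01666j

4.125+1.685j V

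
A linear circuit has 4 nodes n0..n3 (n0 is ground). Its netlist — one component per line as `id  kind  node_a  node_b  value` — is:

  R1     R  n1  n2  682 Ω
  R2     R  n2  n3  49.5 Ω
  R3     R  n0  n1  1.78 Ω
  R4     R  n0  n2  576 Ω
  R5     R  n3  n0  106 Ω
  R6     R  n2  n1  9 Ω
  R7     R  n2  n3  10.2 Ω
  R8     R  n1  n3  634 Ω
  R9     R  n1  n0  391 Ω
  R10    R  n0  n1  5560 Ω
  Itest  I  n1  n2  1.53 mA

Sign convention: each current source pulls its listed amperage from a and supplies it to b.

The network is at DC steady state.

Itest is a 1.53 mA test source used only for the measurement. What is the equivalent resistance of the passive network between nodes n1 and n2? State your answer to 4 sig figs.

R_eq = 8.052 Ω

Apply KCL at each of the 3 non-ground nodes and solve the resulting linear system.
Node n1: branches {R1, R3, R6, R8, R9, R10, Itest} → V_1 = -0.0002221
Node n2: branches {R1, R2, R4, R6, R7, Itest} → V_2 = 0.01210
Node n3: branches {R2, R5, R7, R8} → V_3 = 0.01106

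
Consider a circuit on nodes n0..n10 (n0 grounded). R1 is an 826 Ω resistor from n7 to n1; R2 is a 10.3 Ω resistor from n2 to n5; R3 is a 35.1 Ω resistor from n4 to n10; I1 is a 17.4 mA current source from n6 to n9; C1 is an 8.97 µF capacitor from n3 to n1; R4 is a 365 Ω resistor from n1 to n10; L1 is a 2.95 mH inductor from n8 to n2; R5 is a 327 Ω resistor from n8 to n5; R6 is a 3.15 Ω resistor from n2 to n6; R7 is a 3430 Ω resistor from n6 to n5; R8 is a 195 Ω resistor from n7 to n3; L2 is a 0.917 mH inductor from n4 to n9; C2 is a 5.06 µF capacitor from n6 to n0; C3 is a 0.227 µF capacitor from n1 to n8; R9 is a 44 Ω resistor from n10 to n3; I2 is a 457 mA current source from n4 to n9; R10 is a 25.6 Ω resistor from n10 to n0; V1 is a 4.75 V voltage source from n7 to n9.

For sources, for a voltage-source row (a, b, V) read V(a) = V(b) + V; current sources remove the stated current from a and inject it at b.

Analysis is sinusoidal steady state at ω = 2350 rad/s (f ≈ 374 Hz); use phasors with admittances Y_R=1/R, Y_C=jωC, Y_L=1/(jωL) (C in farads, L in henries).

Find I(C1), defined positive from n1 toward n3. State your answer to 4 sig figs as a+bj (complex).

MNA unknowns: 10 node voltages V₁..V_10 plus 1 source current (V1)
R1: Y=0.001211+0.000j on G[7,1]
R2: Y=0.09709+0.000j on G[2,5]
R3: Y=0.02849+0.000j on G[4,10]
I1: z[6]−=0.0174, z[9]+=0.0174
C1: Y=0.000+0.02108j on G[3,1]
R4: Y=0.002740+0.000j on G[1,10]
L1: Y=0.000-0.1442j on G[8,2]
R5: Y=0.003058+0.000j on G[8,5]
R6: Y=0.3175+0.000j on G[2,6]
R7: Y=0.0002915+0.000j on G[6,5]
R8: Y=0.005128+0.000j on G[7,3]
L2: Y=0.000-0.4640j on G[4,9]
C2: Y=0.000+0.01189j on G[6,0]
C3: Y=0.000+0.0005334j on G[1,8]
R9: Y=0.02273+0.000j on G[10,3]
I2: z[4]−=0.457, z[9]+=0.457
R10: Y=0.03906+0.000j on G[10,0]
V1: row V7−V9=4.75, i_V1 at 7,9
solve → V1=1.311+0.07099j, V2=0.05864+1.405j, V3=1.312+0.1330j, V4=0.2216-0.1689j, V5=0.05850+1.405j, V6=0.05639+1.403j, V7=4.981+0.8033j, V8=0.05410+1.410j, V9=0.2309+0.8033j, V10=0.4271-0.01717j
aux → i_V1=-0.02326-0.004324j

0.001306-2.558e-05j A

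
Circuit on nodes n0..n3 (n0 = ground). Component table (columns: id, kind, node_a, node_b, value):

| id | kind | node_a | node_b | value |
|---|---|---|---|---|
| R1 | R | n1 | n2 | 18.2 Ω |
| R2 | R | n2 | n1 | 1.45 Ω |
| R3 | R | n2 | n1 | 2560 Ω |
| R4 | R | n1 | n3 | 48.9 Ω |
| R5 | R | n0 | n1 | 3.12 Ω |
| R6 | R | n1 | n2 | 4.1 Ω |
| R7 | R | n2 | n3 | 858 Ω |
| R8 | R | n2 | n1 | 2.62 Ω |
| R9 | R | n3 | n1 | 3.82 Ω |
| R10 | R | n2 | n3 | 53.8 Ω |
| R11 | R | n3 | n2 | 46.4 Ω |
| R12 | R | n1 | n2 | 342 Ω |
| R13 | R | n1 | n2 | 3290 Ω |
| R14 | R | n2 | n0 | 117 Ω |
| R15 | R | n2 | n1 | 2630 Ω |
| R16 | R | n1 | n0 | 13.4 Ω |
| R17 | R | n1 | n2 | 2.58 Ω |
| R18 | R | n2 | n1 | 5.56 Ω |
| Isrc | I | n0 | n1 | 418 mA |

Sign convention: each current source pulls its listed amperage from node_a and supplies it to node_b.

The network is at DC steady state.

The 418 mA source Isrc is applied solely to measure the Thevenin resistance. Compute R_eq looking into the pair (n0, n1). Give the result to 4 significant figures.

Apply KCL at each of the 3 non-ground nodes and solve the resulting linear system.
Node n1: branches {R1, R2, R3, R4, R5, R6, R8, R9, R12, R13, R15, R16, R17, R18, Isrc} → V_1 = 1.036
Node n2: branches {R1, R2, R3, R6, R7, R8, R10, R11, R12, R13, R14, R15, R17, R18} → V_2 = 1.031
Node n3: branches {R4, R7, R9, R10, R11} → V_3 = 1.035

R_eq = 2.477 Ω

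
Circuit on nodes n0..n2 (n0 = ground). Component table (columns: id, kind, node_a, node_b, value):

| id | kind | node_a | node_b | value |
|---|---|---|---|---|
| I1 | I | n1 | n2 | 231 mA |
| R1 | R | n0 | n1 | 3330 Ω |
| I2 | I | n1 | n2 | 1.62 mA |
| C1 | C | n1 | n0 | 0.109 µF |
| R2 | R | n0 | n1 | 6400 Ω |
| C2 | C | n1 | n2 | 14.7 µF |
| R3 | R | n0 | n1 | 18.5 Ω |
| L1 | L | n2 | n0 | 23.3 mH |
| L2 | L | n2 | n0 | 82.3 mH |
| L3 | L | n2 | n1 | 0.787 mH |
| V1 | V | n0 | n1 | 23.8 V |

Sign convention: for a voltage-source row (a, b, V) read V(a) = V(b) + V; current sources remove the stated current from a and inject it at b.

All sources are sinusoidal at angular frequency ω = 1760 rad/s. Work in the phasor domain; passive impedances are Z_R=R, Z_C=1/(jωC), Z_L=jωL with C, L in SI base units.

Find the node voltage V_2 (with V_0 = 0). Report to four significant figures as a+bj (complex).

-22.78+0.3198j V

Element admittances at ω=1760 rad/s:
  I1: injects 0.231 A into n2 (from n1)
  Y(R1) = 0.0003003+0.000j S between n0,n1
  I2: injects 0.00162 A into n2 (from n1)
  Y(C1) = 0.000+0.0001918j S between n1,n0
  Y(R2) = 0.0001563+0.000j S between n0,n1
  Y(C2) = 0.000+0.02587j S between n1,n2
  Y(R3) = 0.05405+0.000j S between n0,n1
  Y(L1) = 0.000-0.02439j S between n2,n0
  Y(L2) = 0.000-0.006904j S between n2,n0
  Y(L3) = 0.000-0.7220j S between n2,n1
  V1: constraint V(n0)−V(n1) = 23.8
Assemble and solve the 3×3 MNA system:
  V(n1)=-23.80+0.000j  V(n2)=-22.78+0.3198j
  i(V1)=-1.287+0.7081j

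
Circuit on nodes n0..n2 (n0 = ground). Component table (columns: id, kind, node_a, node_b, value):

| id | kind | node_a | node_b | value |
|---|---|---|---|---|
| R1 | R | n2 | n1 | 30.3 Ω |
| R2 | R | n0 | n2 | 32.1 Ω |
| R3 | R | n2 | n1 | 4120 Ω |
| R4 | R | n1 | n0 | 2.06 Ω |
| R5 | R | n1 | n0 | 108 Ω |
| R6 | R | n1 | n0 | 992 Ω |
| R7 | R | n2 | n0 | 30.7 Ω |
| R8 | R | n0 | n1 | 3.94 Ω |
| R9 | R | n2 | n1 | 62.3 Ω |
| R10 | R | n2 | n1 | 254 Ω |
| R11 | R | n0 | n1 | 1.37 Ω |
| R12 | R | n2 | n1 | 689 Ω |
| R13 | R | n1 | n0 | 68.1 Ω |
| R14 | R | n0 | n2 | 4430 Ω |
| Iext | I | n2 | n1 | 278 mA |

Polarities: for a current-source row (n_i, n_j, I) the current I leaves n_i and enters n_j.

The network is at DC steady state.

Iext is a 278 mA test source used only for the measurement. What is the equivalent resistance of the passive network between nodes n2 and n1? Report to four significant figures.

R_eq = 8.620 Ω

MNA unknowns: 2 node voltages V₁..V_2
R1: Y=0.03300 on G[2,1]
R2: Y=0.03115 on G[0,2]
R3: Y=0.0002427 on G[2,1]
R4: Y=0.4854 on G[1,0]
R5: Y=0.009259 on G[1,0]
R6: Y=0.001008 on G[1,0]
R7: Y=0.03257 on G[2,0]
R8: Y=0.2538 on G[0,1]
R9: Y=0.01605 on G[2,1]
R10: Y=0.003937 on G[2,1]
R11: Y=0.7299 on G[0,1]
R12: Y=0.001451 on G[2,1]
R13: Y=0.01468 on G[1,0]
R14: Y=0.0002257 on G[0,2]
Iext: z[2]−=0.278, z[1]+=0.278
solve → V1=0.09836, V2=-2.298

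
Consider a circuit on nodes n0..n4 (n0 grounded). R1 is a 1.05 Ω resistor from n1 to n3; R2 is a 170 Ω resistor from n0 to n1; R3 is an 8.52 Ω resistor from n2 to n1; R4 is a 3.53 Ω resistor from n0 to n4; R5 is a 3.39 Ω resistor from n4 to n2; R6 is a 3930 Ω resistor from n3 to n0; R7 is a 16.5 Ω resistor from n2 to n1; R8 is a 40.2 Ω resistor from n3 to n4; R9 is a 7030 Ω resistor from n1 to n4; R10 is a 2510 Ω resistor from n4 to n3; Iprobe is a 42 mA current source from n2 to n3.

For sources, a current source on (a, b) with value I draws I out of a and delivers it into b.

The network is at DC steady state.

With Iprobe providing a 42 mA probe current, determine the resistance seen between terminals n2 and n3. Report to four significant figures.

R_eq = 5.656 Ω

MNA unknowns: 4 node voltages V₁..V_4
R1: Y=0.9524 on G[1,3]
R2: Y=0.005882 on G[0,1]
R3: Y=0.1174 on G[2,1]
R4: Y=0.2833 on G[0,4]
R5: Y=0.2950 on G[4,2]
R6: Y=0.0002545 on G[3,0]
R7: Y=0.06061 on G[2,1]
R8: Y=0.02488 on G[3,4]
R9: Y=0.0001422 on G[1,4]
R10: Y=0.0003984 on G[4,3]
Iprobe: z[2]−=0.042, z[3]+=0.042
solve → V1=0.1733, V2=-0.02596, V3=0.2116, V4=-0.003788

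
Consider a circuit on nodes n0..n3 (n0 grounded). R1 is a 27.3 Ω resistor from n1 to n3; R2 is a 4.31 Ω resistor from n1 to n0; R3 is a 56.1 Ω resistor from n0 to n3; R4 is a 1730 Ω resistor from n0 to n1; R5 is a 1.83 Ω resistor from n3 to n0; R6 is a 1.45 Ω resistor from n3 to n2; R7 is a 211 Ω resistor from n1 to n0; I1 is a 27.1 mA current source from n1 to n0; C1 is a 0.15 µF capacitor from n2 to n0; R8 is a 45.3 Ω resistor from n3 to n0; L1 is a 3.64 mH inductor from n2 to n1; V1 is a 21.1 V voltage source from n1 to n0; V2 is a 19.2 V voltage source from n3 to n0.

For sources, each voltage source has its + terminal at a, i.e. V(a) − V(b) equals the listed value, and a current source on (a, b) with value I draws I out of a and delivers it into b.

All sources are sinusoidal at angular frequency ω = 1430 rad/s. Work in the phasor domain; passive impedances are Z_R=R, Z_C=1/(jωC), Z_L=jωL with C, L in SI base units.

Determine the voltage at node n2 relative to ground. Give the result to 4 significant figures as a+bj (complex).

Element admittances at ω=1430 rad/s:
  Y(R1) = 0.03663+0.000j S between n1,n3
  Y(R2) = 0.2320+0.000j S between n1,n0
  Y(R3) = 0.01783+0.000j S between n0,n3
  Y(R4) = 0.0005780+0.000j S between n0,n1
  Y(R5) = 0.5464+0.000j S between n3,n0
  Y(R6) = 0.6897+0.000j S between n3,n2
  Y(R7) = 0.004739+0.000j S between n1,n0
  I1: injects 0.0271 A into n0 (from n1)
  Y(C1) = 0.000+0.0002145j S between n2,n0
  Y(R8) = 0.02208+0.000j S between n3,n0
  Y(L1) = 0.000-0.1921j S between n2,n1
  V1: constraint V(n1)−V(n0) = 21.1
  V2: constraint V(n3)−V(n0) = 19.2
Assemble and solve the 5×5 MNA system:
  V(n1)=21.10+0.000j  V(n2)=19.34-0.4968j  V(n3)=19.20+0.000j
  i(V1)=-5.200+0.3385j  i(V2)=-11.09-0.3426j

19.34-0.4968j V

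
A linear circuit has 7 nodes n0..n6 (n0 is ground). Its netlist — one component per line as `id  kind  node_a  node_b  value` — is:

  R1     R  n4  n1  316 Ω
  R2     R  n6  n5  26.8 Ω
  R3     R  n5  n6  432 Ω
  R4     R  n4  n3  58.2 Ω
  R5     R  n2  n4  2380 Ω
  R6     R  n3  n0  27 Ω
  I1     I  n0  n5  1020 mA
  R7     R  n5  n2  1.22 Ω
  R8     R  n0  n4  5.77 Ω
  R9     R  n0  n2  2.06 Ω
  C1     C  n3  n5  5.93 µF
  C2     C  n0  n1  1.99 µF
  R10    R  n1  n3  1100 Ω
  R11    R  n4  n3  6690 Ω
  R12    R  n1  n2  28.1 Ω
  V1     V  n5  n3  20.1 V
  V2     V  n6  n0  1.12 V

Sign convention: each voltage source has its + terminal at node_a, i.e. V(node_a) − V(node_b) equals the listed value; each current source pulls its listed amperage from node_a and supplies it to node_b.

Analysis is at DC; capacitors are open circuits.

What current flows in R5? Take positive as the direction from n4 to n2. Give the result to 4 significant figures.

Apply KCL at each of the 6 non-ground nodes and solve the resulting linear system.
Node n1: branches {R1, C2, R10, R12} → V_1 = 2.553
Node n2: branches {R5, R7, R9, R12} → V_2 = 3.335
Node n3: branches {R4, R6, C1, R10, R11, V1} → V_3 = -14.75
Node n4: branches {R1, R4, R5, R8, R11} → V_4 = -1.268
Node n5: branches {R2, R3, I1, R7, C1, V1} → V_5 = 5.346
Node n6: branches {R2, R3, V2} → V_6 = 1.120
Source currents: i(V1)=-0.7959, i(V2)=0.1675

-0.001934 A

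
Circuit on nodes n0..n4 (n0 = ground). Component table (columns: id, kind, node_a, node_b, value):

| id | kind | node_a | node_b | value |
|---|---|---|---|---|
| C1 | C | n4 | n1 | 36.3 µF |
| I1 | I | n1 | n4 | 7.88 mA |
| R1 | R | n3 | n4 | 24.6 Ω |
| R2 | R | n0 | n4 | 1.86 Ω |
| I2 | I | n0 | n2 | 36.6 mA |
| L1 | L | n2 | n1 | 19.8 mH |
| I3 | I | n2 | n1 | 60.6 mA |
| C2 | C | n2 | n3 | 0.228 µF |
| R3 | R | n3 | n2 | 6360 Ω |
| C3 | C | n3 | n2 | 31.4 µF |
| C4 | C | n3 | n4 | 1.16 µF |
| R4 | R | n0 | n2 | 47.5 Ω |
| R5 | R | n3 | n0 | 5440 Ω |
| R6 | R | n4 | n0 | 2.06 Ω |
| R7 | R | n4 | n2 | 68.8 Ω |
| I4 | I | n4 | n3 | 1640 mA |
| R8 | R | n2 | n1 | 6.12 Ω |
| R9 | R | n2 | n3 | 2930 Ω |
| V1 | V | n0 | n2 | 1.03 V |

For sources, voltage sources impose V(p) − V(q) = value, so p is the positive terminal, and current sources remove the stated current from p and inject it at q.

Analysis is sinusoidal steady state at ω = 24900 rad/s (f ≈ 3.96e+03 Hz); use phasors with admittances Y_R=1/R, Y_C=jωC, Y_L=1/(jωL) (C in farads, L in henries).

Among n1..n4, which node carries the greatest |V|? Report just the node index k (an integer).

MNA unknowns: 4 node voltages V₁..V_4 plus 1 source current (V1)
C1: Y=0.000+0.9039j on G[4,1]
I1: z[1]−=0.00788, z[4]+=0.00788
R1: Y=0.04065+0.000j on G[3,4]
R2: Y=0.5376+0.000j on G[0,4]
I2: z[0]−=0.0366, z[2]+=0.0366
L1: Y=0.000-0.002028j on G[2,1]
I3: z[2]−=0.0606, z[1]+=0.0606
C2: Y=0.000+0.005677j on G[2,3]
R3: Y=0.0001572+0.000j on G[3,2]
C3: Y=0.000+0.7819j on G[3,2]
C4: Y=0.000+0.02888j on G[3,4]
R4: Y=0.02105+0.000j on G[0,2]
R5: Y=0.0001838+0.000j on G[3,0]
R6: Y=0.4854+0.000j on G[4,0]
R7: Y=0.01453+0.000j on G[4,2]
I4: z[4]−=1.64, z[3]+=1.64
R8: Y=0.1634+0.000j on G[2,1]
R9: Y=0.0003413+0.000j on G[2,3]
V1: row V0−V2=1.03, i_V1 at 0,2
solve → V1=-1.380-0.1608j, V2=-1.030+0.000j, V3=-0.9447-1.987j, V4=-1.409-0.03878j
aux → i_V1=-1.500-0.04004j

3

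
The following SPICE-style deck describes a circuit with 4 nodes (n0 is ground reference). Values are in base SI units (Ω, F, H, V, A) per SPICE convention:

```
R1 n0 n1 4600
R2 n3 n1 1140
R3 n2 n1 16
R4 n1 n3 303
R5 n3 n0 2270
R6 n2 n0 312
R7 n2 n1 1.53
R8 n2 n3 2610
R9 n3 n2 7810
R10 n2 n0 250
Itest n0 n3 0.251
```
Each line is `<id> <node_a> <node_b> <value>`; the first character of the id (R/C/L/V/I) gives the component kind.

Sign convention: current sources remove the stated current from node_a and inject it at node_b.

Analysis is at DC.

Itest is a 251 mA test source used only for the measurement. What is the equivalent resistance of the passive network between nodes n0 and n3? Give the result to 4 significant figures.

R_eq = 302.5 Ω

MNA unknowns: 3 node voltages V₁..V_3
R1: Y=0.0002174 on G[0,1]
R2: Y=0.0008772 on G[3,1]
R3: Y=0.06250 on G[2,1]
R4: Y=0.003300 on G[1,3]
R5: Y=0.0004405 on G[3,0]
R6: Y=0.003205 on G[2,0]
R7: Y=0.6536 on G[2,1]
R8: Y=0.0003831 on G[2,3]
R9: Y=0.0001280 on G[3,2]
R10: Y=0.004000 on G[2,0]
Itest: z[0]−=0.251, z[3]+=0.251
solve → V1=29.56, V2=29.30, V3=75.93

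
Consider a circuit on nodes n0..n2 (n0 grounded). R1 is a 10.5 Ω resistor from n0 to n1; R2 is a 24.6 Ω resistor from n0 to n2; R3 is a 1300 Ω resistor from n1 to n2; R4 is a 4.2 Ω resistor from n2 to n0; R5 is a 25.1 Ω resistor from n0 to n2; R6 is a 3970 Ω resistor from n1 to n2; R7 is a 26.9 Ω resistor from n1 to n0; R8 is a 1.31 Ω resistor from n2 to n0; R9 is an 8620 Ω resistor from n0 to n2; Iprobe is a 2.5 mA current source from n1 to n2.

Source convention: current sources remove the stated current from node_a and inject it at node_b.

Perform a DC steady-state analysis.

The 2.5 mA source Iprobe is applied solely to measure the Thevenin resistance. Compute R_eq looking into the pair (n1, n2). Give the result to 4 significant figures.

R_eq = 8.404 Ω

Element admittances at DC:
  Y(R1) = 0.09524 S between n0,n1
  Y(R2) = 0.04065 S between n0,n2
  Y(R3) = 0.0007692 S between n1,n2
  Y(R4) = 0.2381 S between n2,n0
  Y(R5) = 0.03984 S between n0,n2
  Y(R6) = 0.0002519 S between n1,n2
  Y(R7) = 0.03717 S between n1,n0
  Y(R8) = 0.7634 S between n2,n0
  Y(R9) = 0.0001160 S between n0,n2
  Iprobe: injects 0.0025 A into n2 (from n1)
Assemble and solve the 2×2 MNA system:
  V(n1)=-0.01872  V(n2)=0.002291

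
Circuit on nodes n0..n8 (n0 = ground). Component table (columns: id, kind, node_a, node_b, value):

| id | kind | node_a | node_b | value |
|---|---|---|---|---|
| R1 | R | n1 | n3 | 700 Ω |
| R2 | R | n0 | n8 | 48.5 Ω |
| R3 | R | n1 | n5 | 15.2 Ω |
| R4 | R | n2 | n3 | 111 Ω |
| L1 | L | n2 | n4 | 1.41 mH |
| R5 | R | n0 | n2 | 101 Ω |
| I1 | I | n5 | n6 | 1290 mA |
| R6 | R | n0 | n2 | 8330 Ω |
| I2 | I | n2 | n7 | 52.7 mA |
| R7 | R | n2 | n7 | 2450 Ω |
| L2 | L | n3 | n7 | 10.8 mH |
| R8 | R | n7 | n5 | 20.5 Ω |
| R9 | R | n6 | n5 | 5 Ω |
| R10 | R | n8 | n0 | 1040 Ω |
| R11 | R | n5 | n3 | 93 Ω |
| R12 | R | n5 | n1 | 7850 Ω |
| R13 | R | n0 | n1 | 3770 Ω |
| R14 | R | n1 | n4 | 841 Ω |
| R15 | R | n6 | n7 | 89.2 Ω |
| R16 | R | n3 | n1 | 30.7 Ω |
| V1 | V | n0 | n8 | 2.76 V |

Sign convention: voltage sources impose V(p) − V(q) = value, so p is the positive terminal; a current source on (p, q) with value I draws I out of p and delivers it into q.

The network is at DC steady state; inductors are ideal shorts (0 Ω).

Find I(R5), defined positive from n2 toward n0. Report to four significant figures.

-0.001110 A

Apply KCL at each of the 8 non-ground nodes and solve the resulting linear system.
Node n1: branches {R1, R3, R12, R13, R14, R16} → V_1 = 4.235
Node n2: branches {R4, L1, R5, R6, I2, R7} → V_2 = -0.1121
Node n3: branches {R1, R4, L2, R11, R16} → V_3 = 4.816
Node n4: branches {L1, R14} → V_4 = -0.1121
Node n5: branches {R3, I1, R8, R9, R11, R12} → V_5 = 4.031
Node n6: branches {I1, R9, R15} → V_6 = 10.18
Node n7: branches {I2, R7, L2, R8, R15} → V_7 = 4.816
Node n8: branches {R2, R10, V1} → V_8 = -2.760
Source currents: i(L1)=-0.005169, i(L2)=-0.07257, i(V1)=-0.05956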